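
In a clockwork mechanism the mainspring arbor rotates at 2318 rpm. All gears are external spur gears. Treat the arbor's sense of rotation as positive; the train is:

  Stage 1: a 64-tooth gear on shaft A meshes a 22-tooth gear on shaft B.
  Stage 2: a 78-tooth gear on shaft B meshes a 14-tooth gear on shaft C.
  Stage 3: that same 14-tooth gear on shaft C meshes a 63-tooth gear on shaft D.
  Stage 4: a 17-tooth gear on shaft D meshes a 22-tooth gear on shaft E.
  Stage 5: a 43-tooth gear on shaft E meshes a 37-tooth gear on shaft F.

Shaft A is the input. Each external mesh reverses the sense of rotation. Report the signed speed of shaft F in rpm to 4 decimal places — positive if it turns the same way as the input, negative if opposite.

Stage 1 [64T→22T]: ω = 2318.0000×64/22 = 6743.2727 rpm, dir flips to −; running = −6743.2727
Stage 2 [78T→14T]: ω = 6743.2727×78/14 = 37569.6623 rpm, dir flips to +; running = +37569.6623
Stage 3 [14T→63T]: ω = 37569.6623×14/63 = 8348.8139 rpm, dir flips to −; running = −8348.8139
Stage 4 [17T→22T]: ω = 8348.8139×17/22 = 6451.3562 rpm, dir flips to +; running = +6451.3562
Stage 5 [43T→37T]: ω = 6451.3562×43/37 = 7497.5220 rpm, dir flips to −; running = −7497.5220

-7497.5220 rpm (opposite to input, |ω| = 7497.5220 rpm)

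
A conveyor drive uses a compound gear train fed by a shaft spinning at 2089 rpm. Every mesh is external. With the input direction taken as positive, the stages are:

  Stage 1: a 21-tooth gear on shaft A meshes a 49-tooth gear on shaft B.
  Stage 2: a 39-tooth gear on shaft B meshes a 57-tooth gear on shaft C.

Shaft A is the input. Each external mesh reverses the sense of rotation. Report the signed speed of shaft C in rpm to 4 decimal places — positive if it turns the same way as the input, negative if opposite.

+612.5639 rpm (same as input, |ω| = 612.5639 rpm)

Stage 1 [21T→49T]: ω = 2089.0000×21/49 = 895.2857 rpm, dir flips to −; running = −895.2857
Stage 2 [39T→57T]: ω = 895.2857×39/57 = 612.5639 rpm, dir flips to +; running = +612.5639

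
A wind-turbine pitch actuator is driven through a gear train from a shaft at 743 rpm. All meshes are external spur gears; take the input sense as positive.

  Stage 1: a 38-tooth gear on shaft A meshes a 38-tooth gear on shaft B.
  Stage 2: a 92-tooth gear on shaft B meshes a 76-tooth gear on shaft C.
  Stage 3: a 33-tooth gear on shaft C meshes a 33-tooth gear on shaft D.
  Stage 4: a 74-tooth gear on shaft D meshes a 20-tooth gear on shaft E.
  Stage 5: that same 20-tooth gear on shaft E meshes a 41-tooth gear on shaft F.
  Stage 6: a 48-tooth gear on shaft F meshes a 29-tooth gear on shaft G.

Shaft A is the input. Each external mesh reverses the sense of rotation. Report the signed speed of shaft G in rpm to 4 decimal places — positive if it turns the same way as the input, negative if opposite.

Stage 1 [38T→38T]: ω = 743.0000×38/38 = 743.0000 rpm, dir flips to −; running = −743.0000
Stage 2 [92T→76T]: ω = 743.0000×92/76 = 899.4211 rpm, dir flips to +; running = +899.4211
Stage 3 [33T→33T]: ω = 899.4211×33/33 = 899.4211 rpm, dir flips to −; running = −899.4211
Stage 4 [74T→20T]: ω = 899.4211×74/20 = 3327.8579 rpm, dir flips to +; running = +3327.8579
Stage 5 [20T→41T]: ω = 3327.8579×20/41 = 1623.3453 rpm, dir flips to −; running = −1623.3453
Stage 6 [48T→29T]: ω = 1623.3453×48/29 = 2686.9164 rpm, dir flips to +; running = +2686.9164

+2686.9164 rpm (same as input, |ω| = 2686.9164 rpm)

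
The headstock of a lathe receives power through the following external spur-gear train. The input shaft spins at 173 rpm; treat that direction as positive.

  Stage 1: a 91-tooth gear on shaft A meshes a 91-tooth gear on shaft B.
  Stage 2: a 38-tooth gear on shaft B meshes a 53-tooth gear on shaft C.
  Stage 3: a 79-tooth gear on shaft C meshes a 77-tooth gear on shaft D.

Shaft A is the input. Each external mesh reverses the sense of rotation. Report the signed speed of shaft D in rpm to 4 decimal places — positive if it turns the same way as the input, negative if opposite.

Stage 1 [91T→91T]: ω = 173.0000×91/91 = 173.0000 rpm, dir flips to −; running = −173.0000
Stage 2 [38T→53T]: ω = 173.0000×38/53 = 124.0377 rpm, dir flips to +; running = +124.0377
Stage 3 [79T→77T]: ω = 124.0377×79/77 = 127.2595 rpm, dir flips to −; running = −127.2595

-127.2595 rpm (opposite to input, |ω| = 127.2595 rpm)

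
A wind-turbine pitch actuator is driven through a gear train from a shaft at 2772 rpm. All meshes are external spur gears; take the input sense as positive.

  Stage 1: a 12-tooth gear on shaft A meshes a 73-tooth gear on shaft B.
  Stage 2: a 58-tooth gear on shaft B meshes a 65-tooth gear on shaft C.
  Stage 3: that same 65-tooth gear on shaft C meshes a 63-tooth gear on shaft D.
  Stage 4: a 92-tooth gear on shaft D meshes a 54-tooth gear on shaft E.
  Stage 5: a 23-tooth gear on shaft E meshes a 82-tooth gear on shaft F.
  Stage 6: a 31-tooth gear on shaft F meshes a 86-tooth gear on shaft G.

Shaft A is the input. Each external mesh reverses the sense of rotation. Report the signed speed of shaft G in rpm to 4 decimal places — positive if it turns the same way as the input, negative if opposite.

Stage 1 [12T→73T]: ω = 2772.0000×12/73 = 455.6712 rpm, dir flips to −; running = −455.6712
Stage 2 [58T→65T]: ω = 455.6712×58/65 = 406.5989 rpm, dir flips to +; running = +406.5989
Stage 3 [65T→63T]: ω = 406.5989×65/63 = 419.5068 rpm, dir flips to −; running = −419.5068
Stage 4 [92T→54T]: ω = 419.5068×92/54 = 714.7154 rpm, dir flips to +; running = +714.7154
Stage 5 [23T→82T]: ω = 714.7154×23/82 = 200.4689 rpm, dir flips to −; running = −200.4689
Stage 6 [31T→86T]: ω = 200.4689×31/86 = 72.2621 rpm, dir flips to +; running = +72.2621

+72.2621 rpm (same as input, |ω| = 72.2621 rpm)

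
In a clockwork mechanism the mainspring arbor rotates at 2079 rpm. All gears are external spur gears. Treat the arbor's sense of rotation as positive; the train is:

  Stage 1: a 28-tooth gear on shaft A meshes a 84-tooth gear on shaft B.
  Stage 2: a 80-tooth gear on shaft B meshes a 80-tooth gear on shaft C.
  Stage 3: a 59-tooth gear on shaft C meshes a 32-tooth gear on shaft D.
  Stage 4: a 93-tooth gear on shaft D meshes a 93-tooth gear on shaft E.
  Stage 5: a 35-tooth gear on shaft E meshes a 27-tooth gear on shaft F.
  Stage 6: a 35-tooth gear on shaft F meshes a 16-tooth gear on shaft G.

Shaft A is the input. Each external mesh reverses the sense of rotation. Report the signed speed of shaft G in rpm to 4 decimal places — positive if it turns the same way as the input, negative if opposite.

+3623.1608 rpm (same as input, |ω| = 3623.1608 rpm)

Stage 1 [28T→84T]: ω = 2079.0000×28/84 = 693.0000 rpm, dir flips to −; running = −693.0000
Stage 2 [80T→80T]: ω = 693.0000×80/80 = 693.0000 rpm, dir flips to +; running = +693.0000
Stage 3 [59T→32T]: ω = 693.0000×59/32 = 1277.7188 rpm, dir flips to −; running = −1277.7188
Stage 4 [93T→93T]: ω = 1277.7188×93/93 = 1277.7188 rpm, dir flips to +; running = +1277.7188
Stage 5 [35T→27T]: ω = 1277.7188×35/27 = 1656.3021 rpm, dir flips to −; running = −1656.3021
Stage 6 [35T→16T]: ω = 1656.3021×35/16 = 3623.1608 rpm, dir flips to +; running = +3623.1608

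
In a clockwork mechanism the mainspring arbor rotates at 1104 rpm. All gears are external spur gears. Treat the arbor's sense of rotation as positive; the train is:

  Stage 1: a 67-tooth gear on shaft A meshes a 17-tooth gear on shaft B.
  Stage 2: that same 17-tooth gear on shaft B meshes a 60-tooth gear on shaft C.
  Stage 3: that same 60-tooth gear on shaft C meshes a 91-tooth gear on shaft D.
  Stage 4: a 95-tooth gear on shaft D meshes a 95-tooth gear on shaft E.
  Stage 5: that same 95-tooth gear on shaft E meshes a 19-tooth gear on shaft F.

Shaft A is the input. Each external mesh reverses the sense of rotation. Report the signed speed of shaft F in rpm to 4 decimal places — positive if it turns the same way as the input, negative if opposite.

-4064.1758 rpm (opposite to input, |ω| = 4064.1758 rpm)

Stage 1 [67T→17T]: ω = 1104.0000×67/17 = 4351.0588 rpm, dir flips to −; running = −4351.0588
Stage 2 [17T→60T]: ω = 4351.0588×17/60 = 1232.8000 rpm, dir flips to +; running = +1232.8000
Stage 3 [60T→91T]: ω = 1232.8000×60/91 = 812.8352 rpm, dir flips to −; running = −812.8352
Stage 4 [95T→95T]: ω = 812.8352×95/95 = 812.8352 rpm, dir flips to +; running = +812.8352
Stage 5 [95T→19T]: ω = 812.8352×95/19 = 4064.1758 rpm, dir flips to −; running = −4064.1758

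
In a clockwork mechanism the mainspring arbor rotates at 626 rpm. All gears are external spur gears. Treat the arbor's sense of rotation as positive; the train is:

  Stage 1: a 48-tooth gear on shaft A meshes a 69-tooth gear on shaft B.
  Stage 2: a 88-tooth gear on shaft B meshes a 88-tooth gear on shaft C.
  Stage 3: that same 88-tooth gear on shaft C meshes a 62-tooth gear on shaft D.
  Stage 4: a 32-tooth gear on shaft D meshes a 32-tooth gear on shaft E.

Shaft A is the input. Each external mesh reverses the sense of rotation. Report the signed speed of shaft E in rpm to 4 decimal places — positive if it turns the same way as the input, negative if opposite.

Stage 1 [48T→69T]: ω = 626.0000×48/69 = 435.4783 rpm, dir flips to −; running = −435.4783
Stage 2 [88T→88T]: ω = 435.4783×88/88 = 435.4783 rpm, dir flips to +; running = +435.4783
Stage 3 [88T→62T]: ω = 435.4783×88/62 = 618.0982 rpm, dir flips to −; running = −618.0982
Stage 4 [32T→32T]: ω = 618.0982×32/32 = 618.0982 rpm, dir flips to +; running = +618.0982

+618.0982 rpm (same as input, |ω| = 618.0982 rpm)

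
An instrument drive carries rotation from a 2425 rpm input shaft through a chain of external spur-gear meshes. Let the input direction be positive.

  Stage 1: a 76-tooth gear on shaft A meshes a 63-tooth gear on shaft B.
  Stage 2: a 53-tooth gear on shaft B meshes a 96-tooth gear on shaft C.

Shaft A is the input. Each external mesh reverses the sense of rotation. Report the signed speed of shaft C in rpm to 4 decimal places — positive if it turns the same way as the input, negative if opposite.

+1615.0628 rpm (same as input, |ω| = 1615.0628 rpm)

Stage 1 [76T→63T]: ω = 2425.0000×76/63 = 2925.3968 rpm, dir flips to −; running = −2925.3968
Stage 2 [53T→96T]: ω = 2925.3968×53/96 = 1615.0628 rpm, dir flips to +; running = +1615.0628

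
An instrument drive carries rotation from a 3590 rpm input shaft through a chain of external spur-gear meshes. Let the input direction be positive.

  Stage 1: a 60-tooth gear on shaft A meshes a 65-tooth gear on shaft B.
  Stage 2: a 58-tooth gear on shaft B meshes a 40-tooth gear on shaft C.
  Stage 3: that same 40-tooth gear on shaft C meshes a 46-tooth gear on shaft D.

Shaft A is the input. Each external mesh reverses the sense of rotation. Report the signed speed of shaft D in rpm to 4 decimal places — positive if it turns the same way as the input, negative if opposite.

Stage 1 [60T→65T]: ω = 3590.0000×60/65 = 3313.8462 rpm, dir flips to −; running = −3313.8462
Stage 2 [58T→40T]: ω = 3313.8462×58/40 = 4805.0769 rpm, dir flips to +; running = +4805.0769
Stage 3 [40T→46T]: ω = 4805.0769×40/46 = 4178.3278 rpm, dir flips to −; running = −4178.3278

-4178.3278 rpm (opposite to input, |ω| = 4178.3278 rpm)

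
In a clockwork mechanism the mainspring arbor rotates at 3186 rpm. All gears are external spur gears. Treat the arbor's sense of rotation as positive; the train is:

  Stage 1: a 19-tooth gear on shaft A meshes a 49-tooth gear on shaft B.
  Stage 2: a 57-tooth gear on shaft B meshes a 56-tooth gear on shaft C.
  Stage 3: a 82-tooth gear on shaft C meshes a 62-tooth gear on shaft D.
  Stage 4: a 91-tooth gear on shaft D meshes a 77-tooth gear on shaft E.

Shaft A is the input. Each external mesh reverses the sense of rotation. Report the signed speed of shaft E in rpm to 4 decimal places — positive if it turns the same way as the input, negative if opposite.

Stage 1 [19T→49T]: ω = 3186.0000×19/49 = 1235.3878 rpm, dir flips to −; running = −1235.3878
Stage 2 [57T→56T]: ω = 1235.3878×57/56 = 1257.4483 rpm, dir flips to +; running = +1257.4483
Stage 3 [82T→62T]: ω = 1257.4483×82/62 = 1663.0767 rpm, dir flips to −; running = −1663.0767
Stage 4 [91T→77T]: ω = 1663.0767×91/77 = 1965.4543 rpm, dir flips to +; running = +1965.4543

+1965.4543 rpm (same as input, |ω| = 1965.4543 rpm)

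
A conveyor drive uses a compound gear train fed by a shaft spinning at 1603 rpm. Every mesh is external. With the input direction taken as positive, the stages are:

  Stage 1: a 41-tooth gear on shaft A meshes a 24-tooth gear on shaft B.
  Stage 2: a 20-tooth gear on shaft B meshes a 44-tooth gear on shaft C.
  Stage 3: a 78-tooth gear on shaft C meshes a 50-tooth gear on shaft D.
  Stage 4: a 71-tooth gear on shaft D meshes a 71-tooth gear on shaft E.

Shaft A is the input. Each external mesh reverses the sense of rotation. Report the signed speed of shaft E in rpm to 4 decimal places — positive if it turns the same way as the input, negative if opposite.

+1941.8159 rpm (same as input, |ω| = 1941.8159 rpm)

Stage 1 [41T→24T]: ω = 1603.0000×41/24 = 2738.4583 rpm, dir flips to −; running = −2738.4583
Stage 2 [20T→44T]: ω = 2738.4583×20/44 = 1244.7538 rpm, dir flips to +; running = +1244.7538
Stage 3 [78T→50T]: ω = 1244.7538×78/50 = 1941.8159 rpm, dir flips to −; running = −1941.8159
Stage 4 [71T→71T]: ω = 1941.8159×71/71 = 1941.8159 rpm, dir flips to +; running = +1941.8159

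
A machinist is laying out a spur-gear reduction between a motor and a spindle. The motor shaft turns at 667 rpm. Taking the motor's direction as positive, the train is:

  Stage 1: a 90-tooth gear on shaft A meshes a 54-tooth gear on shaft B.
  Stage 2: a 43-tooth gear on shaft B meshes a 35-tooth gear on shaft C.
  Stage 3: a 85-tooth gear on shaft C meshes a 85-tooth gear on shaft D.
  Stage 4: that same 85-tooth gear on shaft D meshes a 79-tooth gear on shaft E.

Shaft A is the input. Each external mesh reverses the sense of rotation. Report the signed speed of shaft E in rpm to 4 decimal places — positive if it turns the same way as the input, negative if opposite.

+1469.4907 rpm (same as input, |ω| = 1469.4907 rpm)

Stage 1 [90T→54T]: ω = 667.0000×90/54 = 1111.6667 rpm, dir flips to −; running = −1111.6667
Stage 2 [43T→35T]: ω = 1111.6667×43/35 = 1365.7619 rpm, dir flips to +; running = +1365.7619
Stage 3 [85T→85T]: ω = 1365.7619×85/85 = 1365.7619 rpm, dir flips to −; running = −1365.7619
Stage 4 [85T→79T]: ω = 1365.7619×85/79 = 1469.4907 rpm, dir flips to +; running = +1469.4907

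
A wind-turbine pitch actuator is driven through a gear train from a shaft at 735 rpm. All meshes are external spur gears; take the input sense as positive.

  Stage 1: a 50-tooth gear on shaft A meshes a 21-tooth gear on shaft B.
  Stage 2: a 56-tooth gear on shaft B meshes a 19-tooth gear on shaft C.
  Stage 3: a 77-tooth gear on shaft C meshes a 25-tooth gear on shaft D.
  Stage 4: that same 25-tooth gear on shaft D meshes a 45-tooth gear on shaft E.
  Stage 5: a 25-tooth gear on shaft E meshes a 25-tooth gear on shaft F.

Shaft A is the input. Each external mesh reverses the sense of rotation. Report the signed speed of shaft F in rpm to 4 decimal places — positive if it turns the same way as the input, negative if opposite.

Stage 1 [50T→21T]: ω = 735.0000×50/21 = 1750.0000 rpm, dir flips to −; running = −1750.0000
Stage 2 [56T→19T]: ω = 1750.0000×56/19 = 5157.8947 rpm, dir flips to +; running = +5157.8947
Stage 3 [77T→25T]: ω = 5157.8947×77/25 = 15886.3158 rpm, dir flips to −; running = −15886.3158
Stage 4 [25T→45T]: ω = 15886.3158×25/45 = 8825.7310 rpm, dir flips to +; running = +8825.7310
Stage 5 [25T→25T]: ω = 8825.7310×25/25 = 8825.7310 rpm, dir flips to −; running = −8825.7310

-8825.7310 rpm (opposite to input, |ω| = 8825.7310 rpm)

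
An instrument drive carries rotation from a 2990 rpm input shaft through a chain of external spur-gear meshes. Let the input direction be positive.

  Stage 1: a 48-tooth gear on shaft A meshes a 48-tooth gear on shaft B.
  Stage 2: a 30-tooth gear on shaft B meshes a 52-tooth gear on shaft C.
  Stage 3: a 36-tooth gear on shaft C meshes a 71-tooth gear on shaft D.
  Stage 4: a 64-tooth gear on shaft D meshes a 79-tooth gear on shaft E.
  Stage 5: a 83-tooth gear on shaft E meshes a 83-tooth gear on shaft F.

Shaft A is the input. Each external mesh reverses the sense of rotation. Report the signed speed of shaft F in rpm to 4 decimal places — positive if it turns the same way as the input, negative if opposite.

Stage 1 [48T→48T]: ω = 2990.0000×48/48 = 2990.0000 rpm, dir flips to −; running = −2990.0000
Stage 2 [30T→52T]: ω = 2990.0000×30/52 = 1725.0000 rpm, dir flips to +; running = +1725.0000
Stage 3 [36T→71T]: ω = 1725.0000×36/71 = 874.6479 rpm, dir flips to −; running = −874.6479
Stage 4 [64T→79T]: ω = 874.6479×64/79 = 708.5755 rpm, dir flips to +; running = +708.5755
Stage 5 [83T→83T]: ω = 708.5755×83/83 = 708.5755 rpm, dir flips to −; running = −708.5755

-708.5755 rpm (opposite to input, |ω| = 708.5755 rpm)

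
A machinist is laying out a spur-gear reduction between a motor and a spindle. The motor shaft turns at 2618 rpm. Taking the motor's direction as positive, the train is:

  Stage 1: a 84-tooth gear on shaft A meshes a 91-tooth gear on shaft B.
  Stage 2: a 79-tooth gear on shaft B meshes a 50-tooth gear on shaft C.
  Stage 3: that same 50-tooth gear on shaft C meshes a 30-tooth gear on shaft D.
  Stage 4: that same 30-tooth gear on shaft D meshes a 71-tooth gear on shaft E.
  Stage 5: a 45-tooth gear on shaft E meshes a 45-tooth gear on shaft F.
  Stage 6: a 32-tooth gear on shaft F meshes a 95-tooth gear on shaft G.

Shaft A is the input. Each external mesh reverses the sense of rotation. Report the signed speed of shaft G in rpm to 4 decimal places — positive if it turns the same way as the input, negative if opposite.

Stage 1 [84T→91T]: ω = 2618.0000×84/91 = 2416.6154 rpm, dir flips to −; running = −2416.6154
Stage 2 [79T→50T]: ω = 2416.6154×79/50 = 3818.2523 rpm, dir flips to +; running = +3818.2523
Stage 3 [50T→30T]: ω = 3818.2523×50/30 = 6363.7538 rpm, dir flips to −; running = −6363.7538
Stage 4 [30T→71T]: ω = 6363.7538×30/71 = 2688.9101 rpm, dir flips to +; running = +2688.9101
Stage 5 [45T→45T]: ω = 2688.9101×45/45 = 2688.9101 rpm, dir flips to −; running = −2688.9101
Stage 6 [32T→95T]: ω = 2688.9101×32/95 = 905.7381 rpm, dir flips to +; running = +905.7381

+905.7381 rpm (same as input, |ω| = 905.7381 rpm)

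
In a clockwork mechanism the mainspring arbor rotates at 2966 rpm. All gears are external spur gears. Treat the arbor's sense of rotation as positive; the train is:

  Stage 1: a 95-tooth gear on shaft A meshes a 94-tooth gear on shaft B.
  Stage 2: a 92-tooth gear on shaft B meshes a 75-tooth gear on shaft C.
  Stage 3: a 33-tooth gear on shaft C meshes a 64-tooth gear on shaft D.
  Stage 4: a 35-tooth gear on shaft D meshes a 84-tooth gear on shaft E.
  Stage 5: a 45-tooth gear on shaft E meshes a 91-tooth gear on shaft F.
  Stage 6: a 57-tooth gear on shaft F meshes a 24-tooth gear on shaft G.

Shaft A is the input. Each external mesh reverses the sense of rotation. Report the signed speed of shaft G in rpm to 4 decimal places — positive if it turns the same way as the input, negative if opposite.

Stage 1 [95T→94T]: ω = 2966.0000×95/94 = 2997.5532 rpm, dir flips to −; running = −2997.5532
Stage 2 [92T→75T]: ω = 2997.5532×92/75 = 3676.9986 rpm, dir flips to +; running = +3676.9986
Stage 3 [33T→64T]: ω = 3676.9986×33/64 = 1895.9524 rpm, dir flips to −; running = −1895.9524
Stage 4 [35T→84T]: ω = 1895.9524×35/84 = 789.9802 rpm, dir flips to +; running = +789.9802
Stage 5 [45T→91T]: ω = 789.9802×45/91 = 390.6495 rpm, dir flips to −; running = −390.6495
Stage 6 [57T→24T]: ω = 390.6495×57/24 = 927.7926 rpm, dir flips to +; running = +927.7926

+927.7926 rpm (same as input, |ω| = 927.7926 rpm)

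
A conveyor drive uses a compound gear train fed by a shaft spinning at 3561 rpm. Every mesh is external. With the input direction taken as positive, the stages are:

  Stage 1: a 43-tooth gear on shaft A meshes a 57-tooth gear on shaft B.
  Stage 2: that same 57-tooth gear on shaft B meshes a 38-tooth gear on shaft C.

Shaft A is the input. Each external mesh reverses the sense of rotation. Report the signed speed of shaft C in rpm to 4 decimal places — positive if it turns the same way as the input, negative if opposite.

Stage 1 [43T→57T]: ω = 3561.0000×43/57 = 2686.3684 rpm, dir flips to −; running = −2686.3684
Stage 2 [57T→38T]: ω = 2686.3684×57/38 = 4029.5526 rpm, dir flips to +; running = +4029.5526

+4029.5526 rpm (same as input, |ω| = 4029.5526 rpm)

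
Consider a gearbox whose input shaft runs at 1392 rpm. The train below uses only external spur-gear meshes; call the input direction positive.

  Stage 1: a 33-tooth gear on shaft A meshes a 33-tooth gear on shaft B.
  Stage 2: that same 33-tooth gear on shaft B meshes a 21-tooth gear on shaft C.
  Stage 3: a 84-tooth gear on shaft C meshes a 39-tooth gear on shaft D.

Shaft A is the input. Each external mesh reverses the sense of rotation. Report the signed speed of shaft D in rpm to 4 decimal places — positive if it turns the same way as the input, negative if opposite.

Stage 1 [33T→33T]: ω = 1392.0000×33/33 = 1392.0000 rpm, dir flips to −; running = −1392.0000
Stage 2 [33T→21T]: ω = 1392.0000×33/21 = 2187.4286 rpm, dir flips to +; running = +2187.4286
Stage 3 [84T→39T]: ω = 2187.4286×84/39 = 4711.3846 rpm, dir flips to −; running = −4711.3846

-4711.3846 rpm (opposite to input, |ω| = 4711.3846 rpm)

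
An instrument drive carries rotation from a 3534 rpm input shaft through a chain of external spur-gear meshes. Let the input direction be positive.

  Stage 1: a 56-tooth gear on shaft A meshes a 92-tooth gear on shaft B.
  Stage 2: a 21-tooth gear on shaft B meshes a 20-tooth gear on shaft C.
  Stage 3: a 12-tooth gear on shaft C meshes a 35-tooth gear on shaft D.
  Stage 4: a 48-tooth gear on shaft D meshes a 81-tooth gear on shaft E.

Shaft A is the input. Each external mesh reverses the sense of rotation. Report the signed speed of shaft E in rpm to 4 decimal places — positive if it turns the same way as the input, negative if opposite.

+458.9078 rpm (same as input, |ω| = 458.9078 rpm)

Stage 1 [56T→92T]: ω = 3534.0000×56/92 = 2151.1304 rpm, dir flips to −; running = −2151.1304
Stage 2 [21T→20T]: ω = 2151.1304×21/20 = 2258.6870 rpm, dir flips to +; running = +2258.6870
Stage 3 [12T→35T]: ω = 2258.6870×12/35 = 774.4070 rpm, dir flips to −; running = −774.4070
Stage 4 [48T→81T]: ω = 774.4070×48/81 = 458.9078 rpm, dir flips to +; running = +458.9078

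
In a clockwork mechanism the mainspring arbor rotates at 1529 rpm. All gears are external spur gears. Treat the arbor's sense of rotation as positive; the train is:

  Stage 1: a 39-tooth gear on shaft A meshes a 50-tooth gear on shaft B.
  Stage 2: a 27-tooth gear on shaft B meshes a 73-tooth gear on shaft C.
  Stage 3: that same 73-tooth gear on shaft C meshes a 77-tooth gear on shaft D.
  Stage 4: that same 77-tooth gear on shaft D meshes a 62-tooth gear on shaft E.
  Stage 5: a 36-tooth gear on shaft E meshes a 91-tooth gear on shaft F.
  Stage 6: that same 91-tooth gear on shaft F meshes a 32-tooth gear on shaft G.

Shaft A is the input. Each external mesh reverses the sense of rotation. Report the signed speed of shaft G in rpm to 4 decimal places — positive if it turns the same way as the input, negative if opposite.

+584.2876 rpm (same as input, |ω| = 584.2876 rpm)

Stage 1 [39T→50T]: ω = 1529.0000×39/50 = 1192.6200 rpm, dir flips to −; running = −1192.6200
Stage 2 [27T→73T]: ω = 1192.6200×27/73 = 441.1060 rpm, dir flips to +; running = +441.1060
Stage 3 [73T→77T]: ω = 441.1060×73/77 = 418.1914 rpm, dir flips to −; running = −418.1914
Stage 4 [77T→62T]: ω = 418.1914×77/62 = 519.3668 rpm, dir flips to +; running = +519.3668
Stage 5 [36T→91T]: ω = 519.3668×36/91 = 205.4638 rpm, dir flips to −; running = −205.4638
Stage 6 [91T→32T]: ω = 205.4638×91/32 = 584.2876 rpm, dir flips to +; running = +584.2876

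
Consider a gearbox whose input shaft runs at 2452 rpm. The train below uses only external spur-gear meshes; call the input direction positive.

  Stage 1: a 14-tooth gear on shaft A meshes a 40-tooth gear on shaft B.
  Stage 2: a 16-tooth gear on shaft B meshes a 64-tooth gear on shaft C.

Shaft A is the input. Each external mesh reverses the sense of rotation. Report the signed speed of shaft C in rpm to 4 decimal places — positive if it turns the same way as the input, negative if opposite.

Stage 1 [14T→40T]: ω = 2452.0000×14/40 = 858.2000 rpm, dir flips to −; running = −858.2000
Stage 2 [16T→64T]: ω = 858.2000×16/64 = 214.5500 rpm, dir flips to +; running = +214.5500

+214.5500 rpm (same as input, |ω| = 214.5500 rpm)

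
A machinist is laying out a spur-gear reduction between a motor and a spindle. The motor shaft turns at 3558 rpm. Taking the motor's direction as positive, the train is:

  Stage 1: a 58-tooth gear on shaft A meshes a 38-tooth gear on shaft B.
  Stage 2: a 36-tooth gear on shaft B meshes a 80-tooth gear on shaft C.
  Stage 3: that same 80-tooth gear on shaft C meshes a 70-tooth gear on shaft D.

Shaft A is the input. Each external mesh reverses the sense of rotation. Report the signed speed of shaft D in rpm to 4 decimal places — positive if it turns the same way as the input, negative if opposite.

Stage 1 [58T→38T]: ω = 3558.0000×58/38 = 5430.6316 rpm, dir flips to −; running = −5430.6316
Stage 2 [36T→80T]: ω = 5430.6316×36/80 = 2443.7842 rpm, dir flips to +; running = +2443.7842
Stage 3 [80T→70T]: ω = 2443.7842×80/70 = 2792.8962 rpm, dir flips to −; running = −2792.8962

-2792.8962 rpm (opposite to input, |ω| = 2792.8962 rpm)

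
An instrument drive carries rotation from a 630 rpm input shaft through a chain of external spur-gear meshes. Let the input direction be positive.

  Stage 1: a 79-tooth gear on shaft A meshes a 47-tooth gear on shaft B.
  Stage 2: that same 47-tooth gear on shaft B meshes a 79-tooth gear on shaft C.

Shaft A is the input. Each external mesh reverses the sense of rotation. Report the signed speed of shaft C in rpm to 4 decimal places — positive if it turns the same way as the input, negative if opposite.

Stage 1 [79T→47T]: ω = 630.0000×79/47 = 1058.9362 rpm, dir flips to −; running = −1058.9362
Stage 2 [47T→79T]: ω = 1058.9362×47/79 = 630.0000 rpm, dir flips to +; running = +630.0000

+630.0000 rpm (same as input, |ω| = 630.0000 rpm)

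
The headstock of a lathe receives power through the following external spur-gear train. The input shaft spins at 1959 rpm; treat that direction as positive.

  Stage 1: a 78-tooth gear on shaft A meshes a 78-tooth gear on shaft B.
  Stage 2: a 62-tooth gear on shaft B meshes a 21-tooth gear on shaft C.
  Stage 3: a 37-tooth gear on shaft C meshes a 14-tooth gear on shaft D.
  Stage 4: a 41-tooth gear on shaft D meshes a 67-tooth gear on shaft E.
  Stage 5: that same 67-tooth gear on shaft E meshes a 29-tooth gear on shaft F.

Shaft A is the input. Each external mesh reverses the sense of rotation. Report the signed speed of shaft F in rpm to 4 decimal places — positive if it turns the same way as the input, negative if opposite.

-21610.5778 rpm (opposite to input, |ω| = 21610.5778 rpm)

Stage 1 [78T→78T]: ω = 1959.0000×78/78 = 1959.0000 rpm, dir flips to −; running = −1959.0000
Stage 2 [62T→21T]: ω = 1959.0000×62/21 = 5783.7143 rpm, dir flips to +; running = +5783.7143
Stage 3 [37T→14T]: ω = 5783.7143×37/14 = 15285.5306 rpm, dir flips to −; running = −15285.5306
Stage 4 [41T→67T]: ω = 15285.5306×41/67 = 9353.8322 rpm, dir flips to +; running = +9353.8322
Stage 5 [67T→29T]: ω = 9353.8322×67/29 = 21610.5778 rpm, dir flips to −; running = −21610.5778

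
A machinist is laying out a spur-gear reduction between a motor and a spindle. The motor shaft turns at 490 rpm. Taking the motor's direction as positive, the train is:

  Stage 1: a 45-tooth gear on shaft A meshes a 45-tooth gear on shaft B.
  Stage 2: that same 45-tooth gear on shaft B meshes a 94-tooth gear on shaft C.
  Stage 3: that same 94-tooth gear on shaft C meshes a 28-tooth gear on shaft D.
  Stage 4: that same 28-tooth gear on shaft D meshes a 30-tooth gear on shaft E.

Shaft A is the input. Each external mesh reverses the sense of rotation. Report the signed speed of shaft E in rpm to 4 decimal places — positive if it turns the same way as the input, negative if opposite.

+735.0000 rpm (same as input, |ω| = 735.0000 rpm)

Stage 1 [45T→45T]: ω = 490.0000×45/45 = 490.0000 rpm, dir flips to −; running = −490.0000
Stage 2 [45T→94T]: ω = 490.0000×45/94 = 234.5745 rpm, dir flips to +; running = +234.5745
Stage 3 [94T→28T]: ω = 234.5745×94/28 = 787.5000 rpm, dir flips to −; running = −787.5000
Stage 4 [28T→30T]: ω = 787.5000×28/30 = 735.0000 rpm, dir flips to +; running = +735.0000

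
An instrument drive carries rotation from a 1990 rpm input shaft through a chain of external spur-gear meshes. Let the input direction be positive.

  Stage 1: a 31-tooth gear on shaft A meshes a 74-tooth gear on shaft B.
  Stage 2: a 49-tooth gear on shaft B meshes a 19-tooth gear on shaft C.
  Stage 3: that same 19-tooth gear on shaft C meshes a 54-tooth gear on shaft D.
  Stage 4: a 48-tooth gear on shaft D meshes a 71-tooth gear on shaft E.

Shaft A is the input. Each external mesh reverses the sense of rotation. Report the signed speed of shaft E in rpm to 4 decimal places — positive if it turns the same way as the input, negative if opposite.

+511.4089 rpm (same as input, |ω| = 511.4089 rpm)

Stage 1 [31T→74T]: ω = 1990.0000×31/74 = 833.6486 rpm, dir flips to −; running = −833.6486
Stage 2 [49T→19T]: ω = 833.6486×49/19 = 2149.9360 rpm, dir flips to +; running = +2149.9360
Stage 3 [19T→54T]: ω = 2149.9360×19/54 = 756.4590 rpm, dir flips to −; running = −756.4590
Stage 4 [48T→71T]: ω = 756.4590×48/71 = 511.4089 rpm, dir flips to +; running = +511.4089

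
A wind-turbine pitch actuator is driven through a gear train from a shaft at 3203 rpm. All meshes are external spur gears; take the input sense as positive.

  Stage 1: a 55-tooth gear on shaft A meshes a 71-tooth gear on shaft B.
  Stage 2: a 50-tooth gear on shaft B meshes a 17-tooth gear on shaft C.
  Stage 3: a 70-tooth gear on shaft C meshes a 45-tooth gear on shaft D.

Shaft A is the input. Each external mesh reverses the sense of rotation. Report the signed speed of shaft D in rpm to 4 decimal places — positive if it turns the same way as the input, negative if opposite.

Stage 1 [55T→71T]: ω = 3203.0000×55/71 = 2481.1972 rpm, dir flips to −; running = −2481.1972
Stage 2 [50T→17T]: ω = 2481.1972×50/17 = 7297.6388 rpm, dir flips to +; running = +7297.6388
Stage 3 [70T→45T]: ω = 7297.6388×70/45 = 11351.8825 rpm, dir flips to −; running = −11351.8825

-11351.8825 rpm (opposite to input, |ω| = 11351.8825 rpm)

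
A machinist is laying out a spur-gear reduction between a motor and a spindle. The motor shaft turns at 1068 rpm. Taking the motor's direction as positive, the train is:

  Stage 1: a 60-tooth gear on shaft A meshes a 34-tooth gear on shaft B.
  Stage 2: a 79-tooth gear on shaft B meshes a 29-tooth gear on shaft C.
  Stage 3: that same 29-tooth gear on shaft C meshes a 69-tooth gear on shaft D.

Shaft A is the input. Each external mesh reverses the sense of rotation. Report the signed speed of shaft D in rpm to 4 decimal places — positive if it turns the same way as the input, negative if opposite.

Stage 1 [60T→34T]: ω = 1068.0000×60/34 = 1884.7059 rpm, dir flips to −; running = −1884.7059
Stage 2 [79T→29T]: ω = 1884.7059×79/29 = 5134.1988 rpm, dir flips to +; running = +5134.1988
Stage 3 [29T→69T]: ω = 5134.1988×29/69 = 2157.8517 rpm, dir flips to −; running = −2157.8517

-2157.8517 rpm (opposite to input, |ω| = 2157.8517 rpm)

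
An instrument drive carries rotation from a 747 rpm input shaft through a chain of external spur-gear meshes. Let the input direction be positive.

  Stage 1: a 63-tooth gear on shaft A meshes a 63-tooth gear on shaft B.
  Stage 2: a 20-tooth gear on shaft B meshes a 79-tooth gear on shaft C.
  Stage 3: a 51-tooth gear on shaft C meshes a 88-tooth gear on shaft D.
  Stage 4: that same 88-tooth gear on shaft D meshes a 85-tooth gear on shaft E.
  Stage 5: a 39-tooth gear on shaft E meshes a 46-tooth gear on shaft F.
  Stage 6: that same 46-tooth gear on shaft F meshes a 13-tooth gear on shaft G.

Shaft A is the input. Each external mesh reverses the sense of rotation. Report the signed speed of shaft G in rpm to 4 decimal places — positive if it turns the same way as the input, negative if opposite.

Stage 1 [63T→63T]: ω = 747.0000×63/63 = 747.0000 rpm, dir flips to −; running = −747.0000
Stage 2 [20T→79T]: ω = 747.0000×20/79 = 189.1139 rpm, dir flips to +; running = +189.1139
Stage 3 [51T→88T]: ω = 189.1139×51/88 = 109.6001 rpm, dir flips to −; running = −109.6001
Stage 4 [88T→85T]: ω = 109.6001×88/85 = 113.4684 rpm, dir flips to +; running = +113.4684
Stage 5 [39T→46T]: ω = 113.4684×39/46 = 96.2014 rpm, dir flips to −; running = −96.2014
Stage 6 [46T→13T]: ω = 96.2014×46/13 = 340.4051 rpm, dir flips to +; running = +340.4051

+340.4051 rpm (same as input, |ω| = 340.4051 rpm)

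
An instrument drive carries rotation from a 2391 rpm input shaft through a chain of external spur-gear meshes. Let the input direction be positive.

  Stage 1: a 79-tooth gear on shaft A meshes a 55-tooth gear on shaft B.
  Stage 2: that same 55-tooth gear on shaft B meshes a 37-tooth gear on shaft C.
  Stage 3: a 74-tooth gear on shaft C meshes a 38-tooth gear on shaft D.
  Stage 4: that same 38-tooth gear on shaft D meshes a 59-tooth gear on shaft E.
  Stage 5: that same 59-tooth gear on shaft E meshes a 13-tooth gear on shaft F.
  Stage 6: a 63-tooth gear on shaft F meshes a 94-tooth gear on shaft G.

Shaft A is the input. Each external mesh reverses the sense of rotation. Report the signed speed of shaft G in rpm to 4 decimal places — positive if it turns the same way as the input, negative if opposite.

+19476.2799 rpm (same as input, |ω| = 19476.2799 rpm)

Stage 1 [79T→55T]: ω = 2391.0000×79/55 = 3434.3455 rpm, dir flips to −; running = −3434.3455
Stage 2 [55T→37T]: ω = 3434.3455×55/37 = 5105.1081 rpm, dir flips to +; running = +5105.1081
Stage 3 [74T→38T]: ω = 5105.1081×74/38 = 9941.5263 rpm, dir flips to −; running = −9941.5263
Stage 4 [38T→59T]: ω = 9941.5263×38/59 = 6403.0169 rpm, dir flips to +; running = +6403.0169
Stage 5 [59T→13T]: ω = 6403.0169×59/13 = 29059.8462 rpm, dir flips to −; running = −29059.8462
Stage 6 [63T→94T]: ω = 29059.8462×63/94 = 19476.2799 rpm, dir flips to +; running = +19476.2799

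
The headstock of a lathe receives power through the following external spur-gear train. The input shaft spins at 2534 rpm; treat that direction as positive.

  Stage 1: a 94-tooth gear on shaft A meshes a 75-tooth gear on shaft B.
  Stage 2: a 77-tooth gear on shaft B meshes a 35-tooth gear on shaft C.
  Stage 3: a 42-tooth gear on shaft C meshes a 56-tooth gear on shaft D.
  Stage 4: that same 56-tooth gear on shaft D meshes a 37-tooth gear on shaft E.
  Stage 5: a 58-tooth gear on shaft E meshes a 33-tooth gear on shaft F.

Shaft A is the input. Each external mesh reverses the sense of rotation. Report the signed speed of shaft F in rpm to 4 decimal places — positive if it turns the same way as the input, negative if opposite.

-13939.8308 rpm (opposite to input, |ω| = 13939.8308 rpm)

Stage 1 [94T→75T]: ω = 2534.0000×94/75 = 3175.9467 rpm, dir flips to −; running = −3175.9467
Stage 2 [77T→35T]: ω = 3175.9467×77/35 = 6987.0827 rpm, dir flips to +; running = +6987.0827
Stage 3 [42T→56T]: ω = 6987.0827×42/56 = 5240.3120 rpm, dir flips to −; running = −5240.3120
Stage 4 [56T→37T]: ω = 5240.3120×56/37 = 7931.2830 rpm, dir flips to +; running = +7931.2830
Stage 5 [58T→33T]: ω = 7931.2830×58/33 = 13939.8308 rpm, dir flips to −; running = −13939.8308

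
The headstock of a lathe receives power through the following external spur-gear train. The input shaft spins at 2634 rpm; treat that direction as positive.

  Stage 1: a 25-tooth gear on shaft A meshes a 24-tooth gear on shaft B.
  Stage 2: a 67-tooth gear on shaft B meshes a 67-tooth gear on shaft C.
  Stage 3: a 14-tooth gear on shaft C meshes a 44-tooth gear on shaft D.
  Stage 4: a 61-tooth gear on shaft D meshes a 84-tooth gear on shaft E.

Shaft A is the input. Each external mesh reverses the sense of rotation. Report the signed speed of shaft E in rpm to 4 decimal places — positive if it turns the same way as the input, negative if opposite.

+633.9725 rpm (same as input, |ω| = 633.9725 rpm)

Stage 1 [25T→24T]: ω = 2634.0000×25/24 = 2743.7500 rpm, dir flips to −; running = −2743.7500
Stage 2 [67T→67T]: ω = 2743.7500×67/67 = 2743.7500 rpm, dir flips to +; running = +2743.7500
Stage 3 [14T→44T]: ω = 2743.7500×14/44 = 873.0114 rpm, dir flips to −; running = −873.0114
Stage 4 [61T→84T]: ω = 873.0114×61/84 = 633.9725 rpm, dir flips to +; running = +633.9725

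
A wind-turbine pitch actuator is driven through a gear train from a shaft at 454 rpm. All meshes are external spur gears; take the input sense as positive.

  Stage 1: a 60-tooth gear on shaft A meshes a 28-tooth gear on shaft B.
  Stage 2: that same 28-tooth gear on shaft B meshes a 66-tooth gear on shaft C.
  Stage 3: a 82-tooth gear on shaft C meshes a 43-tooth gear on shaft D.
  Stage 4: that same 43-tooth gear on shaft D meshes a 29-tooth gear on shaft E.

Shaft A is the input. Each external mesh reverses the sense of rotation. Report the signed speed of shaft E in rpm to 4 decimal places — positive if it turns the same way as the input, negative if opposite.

+1167.0219 rpm (same as input, |ω| = 1167.0219 rpm)

Stage 1 [60T→28T]: ω = 454.0000×60/28 = 972.8571 rpm, dir flips to −; running = −972.8571
Stage 2 [28T→66T]: ω = 972.8571×28/66 = 412.7273 rpm, dir flips to +; running = +412.7273
Stage 3 [82T→43T]: ω = 412.7273×82/43 = 787.0613 rpm, dir flips to −; running = −787.0613
Stage 4 [43T→29T]: ω = 787.0613×43/29 = 1167.0219 rpm, dir flips to +; running = +1167.0219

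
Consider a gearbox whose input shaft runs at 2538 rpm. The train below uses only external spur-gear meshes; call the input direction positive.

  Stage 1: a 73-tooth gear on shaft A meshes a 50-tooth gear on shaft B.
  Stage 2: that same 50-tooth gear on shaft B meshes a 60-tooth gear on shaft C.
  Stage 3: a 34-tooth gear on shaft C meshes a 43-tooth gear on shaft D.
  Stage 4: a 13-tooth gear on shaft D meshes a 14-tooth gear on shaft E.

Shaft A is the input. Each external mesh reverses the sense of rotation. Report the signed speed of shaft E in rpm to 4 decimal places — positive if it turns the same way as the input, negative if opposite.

+2267.1957 rpm (same as input, |ω| = 2267.1957 rpm)

Stage 1 [73T→50T]: ω = 2538.0000×73/50 = 3705.4800 rpm, dir flips to −; running = −3705.4800
Stage 2 [50T→60T]: ω = 3705.4800×50/60 = 3087.9000 rpm, dir flips to +; running = +3087.9000
Stage 3 [34T→43T]: ω = 3087.9000×34/43 = 2441.5953 rpm, dir flips to −; running = −2441.5953
Stage 4 [13T→14T]: ω = 2441.5953×13/14 = 2267.1957 rpm, dir flips to +; running = +2267.1957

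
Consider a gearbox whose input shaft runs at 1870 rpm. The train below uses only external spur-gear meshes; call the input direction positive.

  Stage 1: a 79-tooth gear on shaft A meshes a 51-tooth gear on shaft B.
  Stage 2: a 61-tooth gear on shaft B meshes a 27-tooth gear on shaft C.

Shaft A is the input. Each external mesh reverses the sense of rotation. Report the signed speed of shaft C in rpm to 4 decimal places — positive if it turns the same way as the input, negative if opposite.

Stage 1 [79T→51T]: ω = 1870.0000×79/51 = 2896.6667 rpm, dir flips to −; running = −2896.6667
Stage 2 [61T→27T]: ω = 2896.6667×61/27 = 6544.3210 rpm, dir flips to +; running = +6544.3210

+6544.3210 rpm (same as input, |ω| = 6544.3210 rpm)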